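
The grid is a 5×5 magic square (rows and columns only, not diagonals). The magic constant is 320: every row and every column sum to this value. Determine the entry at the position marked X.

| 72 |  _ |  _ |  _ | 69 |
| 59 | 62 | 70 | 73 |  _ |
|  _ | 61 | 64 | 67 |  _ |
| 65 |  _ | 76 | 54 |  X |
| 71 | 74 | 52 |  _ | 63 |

Using row 2: 59 + 62 + 70 + 73 + ? → (2,5) = 320 − 264 = 56.
The remaining cell in row 5 is (5,4) = 320 − 260 = 60.
Column 1 needs 320; the known cells sum to 267, so (3,1) = 53.
Column 3 must total 320; the given cells sum to 262, so (1,3) = 58.
Using column 4: 73 + 67 + 54 + 60 + ? → (1,4) = 320 − 254 = 66.
Using row 1: 72 + 58 + 66 + 69 + ? → (1,2) = 320 − 265 = 55.
From row 3, 320 − (53 + 61 + 64 + 67) gives (3,5) = 75.
The remaining cell in column 2 is (4,2) = 320 − 252 = 68.
Column 5 needs 320; the known cells sum to 263, so (4,5) = 57.

57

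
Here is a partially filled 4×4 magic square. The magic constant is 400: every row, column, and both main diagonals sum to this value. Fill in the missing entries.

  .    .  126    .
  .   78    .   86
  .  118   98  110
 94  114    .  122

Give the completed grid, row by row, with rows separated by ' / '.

102 90 126 82 / 130 78 106 86 / 74 118 98 110 / 94 114 70 122

Using row 3: 118 + 98 + 110 + ? → (3,1) = 400 − 326 = 74.
The remaining cell in row 4 is (4,3) = 400 − 330 = 70.
Using column 2: 78 + 118 + 114 + ? → (1,2) = 400 − 310 = 90.
From column 3, 400 − (126 + 98 + 70) gives (2,3) = 106.
From column 4, 400 − (86 + 110 + 122) gives (1,4) = 82.
Using main diagonal: 78 + 98 + 122 + ? → (1,1) = 400 − 298 = 102.
Using row 2: 78 + 106 + 86 + ? → (2,1) = 400 − 270 = 130.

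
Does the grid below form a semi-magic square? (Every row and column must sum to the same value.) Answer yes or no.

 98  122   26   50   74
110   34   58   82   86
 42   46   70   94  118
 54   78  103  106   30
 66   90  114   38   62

Row 1: 98 + 122 + 26 + 50 + 74 = 370.
Row 2: 110 + 34 + 58 + 82 + 86 = 370.
Row 3: 42 + 46 + 70 + 94 + 118 = 370.
Row 4: 54 + 78 + 103 + 106 + 30 = 371.
Row 5: 66 + 90 + 114 + 38 + 62 = 370.
Column 1: 98 + 110 + 42 + 54 + 66 = 370.
Column 2: 122 + 34 + 46 + 78 + 90 = 370.
Column 3: 26 + 58 + 70 + 103 + 114 = 371.
Column 4: 50 + 82 + 94 + 106 + 38 = 370.
Column 5: 74 + 86 + 118 + 30 + 62 = 370.

No — row 5 sums to 370 but row 4 sums to 371.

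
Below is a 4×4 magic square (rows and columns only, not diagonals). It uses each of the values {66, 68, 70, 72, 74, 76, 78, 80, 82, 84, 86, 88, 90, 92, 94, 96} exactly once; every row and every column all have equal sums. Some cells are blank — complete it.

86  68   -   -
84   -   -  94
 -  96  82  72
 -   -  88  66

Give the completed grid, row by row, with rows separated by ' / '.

The 16 entries sum to 1296, so each line sums to 1296/4 = 324.
Using row 3: 96 + 82 + 72 + ? → (3,1) = 324 − 250 = 74.
Using column 1: 86 + 84 + 74 + ? → (4,1) = 324 − 244 = 80.
Column 4 needs 324; the known cells sum to 232, so (1,4) = 92.
Row 1 must total 324; the given cells sum to 246, so (1,3) = 78.
Row 4 needs 324; the known cells sum to 234, so (4,2) = 90.
Column 2: 68 + 96 + 90 + ? = 324, so (2,2) = 70.
Column 3: 78 + 82 + 88 + ? = 324, so (2,3) = 76.

86 68 78 92 / 84 70 76 94 / 74 96 82 72 / 80 90 88 66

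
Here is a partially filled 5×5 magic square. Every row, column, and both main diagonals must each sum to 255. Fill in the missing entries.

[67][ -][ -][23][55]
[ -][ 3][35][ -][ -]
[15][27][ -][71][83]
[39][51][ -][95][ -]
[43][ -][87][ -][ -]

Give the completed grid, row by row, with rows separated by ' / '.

67 99 11 23 55 / 91 3 35 47 79 / 15 27 59 71 83 / 39 51 63 95 7 / 43 75 87 19 31

The remaining cell in row 3 is (3,3) = 255 − 196 = 59.
Column 1 must total 255; the given cells sum to 164, so (2,1) = 91.
Main diagonal must total 255; the given cells sum to 224, so (5,5) = 31.
Anti-diagonal must total 255; the given cells sum to 208, so (2,4) = 47.
The remaining cell in row 2 is (2,5) = 255 − 176 = 79.
Column 4 must total 255; the given cells sum to 236, so (5,4) = 19.
Column 5 needs 255; the known cells sum to 248, so (4,5) = 7.
Row 4 must total 255; the given cells sum to 192, so (4,3) = 63.
Row 5 needs 255; the known cells sum to 180, so (5,2) = 75.
Column 2 must total 255; the given cells sum to 156, so (1,2) = 99.
The remaining cell in column 3 is (1,3) = 255 − 244 = 11.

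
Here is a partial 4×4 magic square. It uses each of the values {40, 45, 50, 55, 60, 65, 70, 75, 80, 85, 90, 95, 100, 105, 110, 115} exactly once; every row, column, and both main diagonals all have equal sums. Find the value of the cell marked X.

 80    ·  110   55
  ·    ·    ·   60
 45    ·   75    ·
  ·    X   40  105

95

The 16 entries sum to 1240, so each line sums to 1240/4 = 310.
From row 1, 310 − (80 + 110 + 55) gives (1,2) = 65.
Column 3 needs 310; the known cells sum to 225, so (2,3) = 85.
The remaining cell in column 4 is (3,4) = 310 − 220 = 90.
The remaining cell in main diagonal is (2,2) = 310 − 260 = 50.
Row 2: 50 + 85 + 60 + ? = 310, so (2,1) = 115.
Using row 3: 45 + 75 + 90 + ? → (3,2) = 310 − 210 = 100.
Column 1: 80 + 115 + 45 + ? = 310, so (4,1) = 70.
From column 2, 310 − (65 + 50 + 100) gives (4,2) = 95.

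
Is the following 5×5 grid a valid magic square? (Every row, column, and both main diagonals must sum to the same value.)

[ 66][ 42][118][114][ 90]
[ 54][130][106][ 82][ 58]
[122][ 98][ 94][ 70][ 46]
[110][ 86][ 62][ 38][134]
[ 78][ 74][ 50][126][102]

Row 1: 66 + 42 + 118 + 114 + 90 = 430.
Row 2: 54 + 130 + 106 + 82 + 58 = 430.
Row 3: 122 + 98 + 94 + 70 + 46 = 430.
Row 4: 110 + 86 + 62 + 38 + 134 = 430.
Row 5: 78 + 74 + 50 + 126 + 102 = 430.
Column 1: 66 + 54 + 122 + 110 + 78 = 430.
Column 2: 42 + 130 + 98 + 86 + 74 = 430.
Column 3: 118 + 106 + 94 + 62 + 50 = 430.
Column 4: 114 + 82 + 70 + 38 + 126 = 430.
Column 5: 90 + 58 + 46 + 134 + 102 = 430.
Main diagonal: 66 + 130 + 94 + 38 + 102 = 430.
Anti-diagonal: 90 + 82 + 94 + 86 + 78 = 430.
All lines sum to 430.

Yes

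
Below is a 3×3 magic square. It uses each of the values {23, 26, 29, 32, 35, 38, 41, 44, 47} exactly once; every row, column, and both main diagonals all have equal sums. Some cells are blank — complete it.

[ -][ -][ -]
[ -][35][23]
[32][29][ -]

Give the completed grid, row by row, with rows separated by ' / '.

26 41 38 / 47 35 23 / 32 29 44

The 9 entries sum to 315, so each line sums to 315/3 = 105.
Row 2: 35 + 23 + ? = 105, so (2,1) = 47.
Row 3 needs 105; the known cells sum to 61, so (3,3) = 44.
The remaining cell in column 1 is (1,1) = 105 − 79 = 26.
Column 2: 35 + 29 + ? = 105, so (1,2) = 41.
Column 3 needs 105; the known cells sum to 67, so (1,3) = 38.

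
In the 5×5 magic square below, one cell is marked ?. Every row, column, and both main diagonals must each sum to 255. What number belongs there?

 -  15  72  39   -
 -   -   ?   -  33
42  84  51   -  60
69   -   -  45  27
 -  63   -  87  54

24

From row 3, 255 − (42 + 84 + 51 + 60) gives (3,4) = 18.
Column 4 must total 255; the given cells sum to 189, so (2,4) = 66.
Column 5 needs 255; the known cells sum to 174, so (1,5) = 81.
Row 1 must total 255; the given cells sum to 207, so (1,1) = 48.
Using main diagonal: 48 + 51 + 45 + 54 + ? → (2,2) = 255 − 198 = 57.
Column 2: 15 + 57 + 84 + 63 + ? = 255, so (4,2) = 36.
From anti-diagonal, 255 − (81 + 66 + 51 + 36) gives (5,1) = 21.
Using row 4: 69 + 36 + 45 + 27 + ? → (4,3) = 255 − 177 = 78.
The remaining cell in row 5 is (5,3) = 255 − 225 = 30.
Column 1 must total 255; the given cells sum to 180, so (2,1) = 75.
Column 3 needs 255; the known cells sum to 231, so (2,3) = 24.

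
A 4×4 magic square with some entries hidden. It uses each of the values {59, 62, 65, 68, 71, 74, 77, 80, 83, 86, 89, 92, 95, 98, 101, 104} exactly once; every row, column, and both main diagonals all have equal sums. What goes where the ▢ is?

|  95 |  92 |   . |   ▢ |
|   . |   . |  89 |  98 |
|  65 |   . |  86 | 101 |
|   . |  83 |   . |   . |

The 16 entries sum to 1304, so each line sums to 1304/4 = 326.
The remaining cell in row 3 is (3,2) = 326 − 252 = 74.
Column 2: 92 + 74 + 83 + ? = 326, so (2,2) = 77.
From main diagonal, 326 − (95 + 77 + 86) gives (4,4) = 68.
Row 2: 77 + 89 + 98 + ? = 326, so (2,1) = 62.
Using column 1: 95 + 62 + 65 + ? → (4,1) = 326 − 222 = 104.
Column 4 must total 326; the given cells sum to 267, so (1,4) = 59.

59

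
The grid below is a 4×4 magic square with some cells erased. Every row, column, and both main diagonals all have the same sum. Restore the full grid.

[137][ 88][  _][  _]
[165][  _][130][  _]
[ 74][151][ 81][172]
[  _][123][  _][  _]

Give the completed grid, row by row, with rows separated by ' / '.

137 88 158 95 / 165 116 130 67 / 74 151 81 172 / 102 123 109 144

Row 3 is already complete: 74 + 151 + 81 + 172 = 478, so that is the magic constant.
The remaining cell in column 1 is (4,1) = 478 − 376 = 102.
From column 2, 478 − (88 + 151 + 123) gives (2,2) = 116.
Using main diagonal: 137 + 116 + 81 + ? → (4,4) = 478 − 334 = 144.
Anti-diagonal: 130 + 151 + 102 + ? = 478, so (1,4) = 95.
Row 1 must total 478; the given cells sum to 320, so (1,3) = 158.
Using row 2: 165 + 116 + 130 + ? → (2,4) = 478 − 411 = 67.
The remaining cell in row 4 is (4,3) = 478 − 369 = 109.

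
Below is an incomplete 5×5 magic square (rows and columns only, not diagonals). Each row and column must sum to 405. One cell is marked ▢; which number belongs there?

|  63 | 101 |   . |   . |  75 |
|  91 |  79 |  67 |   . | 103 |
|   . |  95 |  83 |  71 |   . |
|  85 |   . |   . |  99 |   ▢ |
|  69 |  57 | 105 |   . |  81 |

The remaining cell in row 2 is (2,4) = 405 − 340 = 65.
Using row 5: 69 + 57 + 105 + 81 + ? → (5,4) = 405 − 312 = 93.
The remaining cell in column 1 is (3,1) = 405 − 308 = 97.
Column 2 needs 405; the known cells sum to 332, so (4,2) = 73.
Using column 4: 65 + 71 + 99 + 93 + ? → (1,4) = 405 − 328 = 77.
The remaining cell in row 1 is (1,3) = 405 − 316 = 89.
The remaining cell in row 3 is (3,5) = 405 − 346 = 59.
From column 3, 405 − (89 + 67 + 83 + 105) gives (4,3) = 61.
The remaining cell in column 5 is (4,5) = 405 − 318 = 87.

87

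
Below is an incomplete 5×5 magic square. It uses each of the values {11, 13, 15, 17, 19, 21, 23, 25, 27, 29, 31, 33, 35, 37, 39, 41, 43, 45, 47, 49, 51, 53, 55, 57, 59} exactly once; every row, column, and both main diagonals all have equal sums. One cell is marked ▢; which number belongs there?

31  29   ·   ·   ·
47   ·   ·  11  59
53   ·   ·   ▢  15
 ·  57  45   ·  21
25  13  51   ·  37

27

The 25 entries sum to 875, so each line sums to 875/5 = 175.
Row 5 must total 175; the given cells sum to 126, so (5,4) = 49.
Column 1 must total 175; the given cells sum to 156, so (4,1) = 19.
Column 5: 59 + 15 + 21 + 37 + ? = 175, so (1,5) = 43.
Anti-diagonal: 43 + 11 + 57 + 25 + ? = 175, so (3,3) = 39.
Row 4 needs 175; the known cells sum to 142, so (4,4) = 33.
Main diagonal: 31 + 39 + 33 + 37 + ? = 175, so (2,2) = 35.
Using row 2: 47 + 35 + 11 + 59 + ? → (2,3) = 175 − 152 = 23.
The remaining cell in column 2 is (3,2) = 175 − 134 = 41.
The remaining cell in column 3 is (1,3) = 175 − 158 = 17.
Row 1 must total 175; the given cells sum to 120, so (1,4) = 55.
Using row 3: 53 + 41 + 39 + 15 + ? → (3,4) = 175 − 148 = 27.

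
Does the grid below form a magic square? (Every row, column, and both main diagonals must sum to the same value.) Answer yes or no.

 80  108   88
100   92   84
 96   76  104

Row 1: 80 + 108 + 88 = 276.
Row 2: 100 + 92 + 84 = 276.
Row 3: 96 + 76 + 104 = 276.
Column 1: 80 + 100 + 96 = 276.
Column 2: 108 + 92 + 76 = 276.
Column 3: 88 + 84 + 104 = 276.
Main diagonal: 80 + 92 + 104 = 276.
Anti-diagonal: 88 + 92 + 96 = 276.
All lines sum to 276.

Yes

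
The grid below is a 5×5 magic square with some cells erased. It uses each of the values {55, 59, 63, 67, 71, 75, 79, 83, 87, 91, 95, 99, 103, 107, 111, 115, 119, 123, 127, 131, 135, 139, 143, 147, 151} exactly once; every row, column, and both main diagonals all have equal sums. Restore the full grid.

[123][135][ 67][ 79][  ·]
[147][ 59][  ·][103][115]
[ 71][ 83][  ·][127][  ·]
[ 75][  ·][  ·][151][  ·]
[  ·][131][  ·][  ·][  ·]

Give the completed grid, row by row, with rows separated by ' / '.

123 135 67 79 111 / 147 59 91 103 115 / 71 83 95 127 139 / 75 107 119 151 63 / 99 131 143 55 87

The 25 entries sum to 2575, so each line sums to 2575/5 = 515.
Using row 1: 123 + 135 + 67 + 79 + ? → (1,5) = 515 − 404 = 111.
From row 2, 515 − (147 + 59 + 103 + 115) gives (2,3) = 91.
Column 1: 123 + 147 + 71 + 75 + ? = 515, so (5,1) = 99.
Column 2 needs 515; the known cells sum to 408, so (4,2) = 107.
Column 4: 79 + 103 + 127 + 151 + ? = 515, so (5,4) = 55.
Anti-diagonal needs 515; the known cells sum to 420, so (3,3) = 95.
Row 3 needs 515; the known cells sum to 376, so (3,5) = 139.
From main diagonal, 515 − (123 + 59 + 95 + 151) gives (5,5) = 87.
Row 5 must total 515; the given cells sum to 372, so (5,3) = 143.
Column 3 must total 515; the given cells sum to 396, so (4,3) = 119.
The remaining cell in column 5 is (4,5) = 515 − 452 = 63.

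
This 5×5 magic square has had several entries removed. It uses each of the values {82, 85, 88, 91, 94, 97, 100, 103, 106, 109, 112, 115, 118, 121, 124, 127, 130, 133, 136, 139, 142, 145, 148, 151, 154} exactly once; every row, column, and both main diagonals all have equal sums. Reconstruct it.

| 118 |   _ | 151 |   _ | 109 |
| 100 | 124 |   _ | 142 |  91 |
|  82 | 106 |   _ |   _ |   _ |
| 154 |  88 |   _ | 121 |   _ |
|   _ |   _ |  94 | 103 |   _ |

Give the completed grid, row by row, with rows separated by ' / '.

118 127 151 85 109 / 100 124 133 142 91 / 82 106 115 139 148 / 154 88 97 121 130 / 136 145 94 103 112

The 25 entries sum to 2950, so each line sums to 2950/5 = 590.
The remaining cell in row 2 is (2,3) = 590 − 457 = 133.
Column 1 must total 590; the given cells sum to 454, so (5,1) = 136.
Anti-diagonal: 109 + 142 + 88 + 136 + ? = 590, so (3,3) = 115.
Using column 3: 151 + 133 + 115 + 94 + ? → (4,3) = 590 − 493 = 97.
Main diagonal: 118 + 124 + 115 + 121 + ? = 590, so (5,5) = 112.
From row 4, 590 − (154 + 88 + 97 + 121) gives (4,5) = 130.
The remaining cell in row 5 is (5,2) = 590 − 445 = 145.
Column 2 needs 590; the known cells sum to 463, so (1,2) = 127.
From column 5, 590 − (109 + 91 + 130 + 112) gives (3,5) = 148.
Row 1: 118 + 127 + 151 + 109 + ? = 590, so (1,4) = 85.
Row 3 must total 590; the given cells sum to 451, so (3,4) = 139.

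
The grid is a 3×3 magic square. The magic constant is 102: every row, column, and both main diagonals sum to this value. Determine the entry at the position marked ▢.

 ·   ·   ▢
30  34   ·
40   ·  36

The remaining cell in row 2 is (2,3) = 102 − 64 = 38.
Row 3 must total 102; the given cells sum to 76, so (3,2) = 26.
The remaining cell in column 1 is (1,1) = 102 − 70 = 32.
Column 2 must total 102; the given cells sum to 60, so (1,2) = 42.
The remaining cell in column 3 is (1,3) = 102 − 74 = 28.

28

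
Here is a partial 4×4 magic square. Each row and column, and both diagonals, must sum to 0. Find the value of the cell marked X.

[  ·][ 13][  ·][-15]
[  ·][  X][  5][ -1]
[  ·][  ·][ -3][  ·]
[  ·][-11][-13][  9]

The remaining cell in row 4 is (4,1) = 0 − (-15) = 15.
The remaining cell in column 3 is (1,3) = 0 − (-11) = 11.
Column 4 needs 0; the known cells sum to -7, so (3,4) = 7.
Using anti-diagonal: -15 + 5 + 15 + ? → (3,2) = 0 − 5 = -5.
Row 1 must total 0; the given cells sum to 9, so (1,1) = -9.
Using row 3: -5 + (-3) + 7 + ? → (3,1) = 0 − (-1) = 1.
The remaining cell in column 1 is (2,1) = 0 − 7 = -7.
The remaining cell in column 2 is (2,2) = 0 − (-3) = 3.

3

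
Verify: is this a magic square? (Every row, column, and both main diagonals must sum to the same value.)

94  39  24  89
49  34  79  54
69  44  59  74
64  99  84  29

Row 1: 94 + 39 + 24 + 89 = 246.
Row 2: 49 + 34 + 79 + 54 = 216.
Row 3: 69 + 44 + 59 + 74 = 246.
Row 4: 64 + 99 + 84 + 29 = 276.
Column 1: 94 + 49 + 69 + 64 = 276.
Column 2: 39 + 34 + 44 + 99 = 216.
Column 3: 24 + 79 + 59 + 84 = 246.
Column 4: 89 + 54 + 74 + 29 = 246.
Main diagonal: 94 + 34 + 59 + 29 = 216.
Anti-diagonal: 89 + 79 + 44 + 64 = 276.

No — column 4 sums to 246 but row 4 sums to 276.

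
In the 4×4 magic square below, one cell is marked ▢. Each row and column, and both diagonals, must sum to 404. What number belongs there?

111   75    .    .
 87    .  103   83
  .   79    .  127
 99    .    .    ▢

Row 2: 87 + 103 + 83 + ? = 404, so (2,2) = 131.
From column 1, 404 − (111 + 87 + 99) gives (3,1) = 107.
From column 2, 404 − (75 + 131 + 79) gives (4,2) = 119.
Anti-diagonal must total 404; the given cells sum to 281, so (1,4) = 123.
Row 1: 111 + 75 + 123 + ? = 404, so (1,3) = 95.
The remaining cell in row 3 is (3,3) = 404 − 313 = 91.
Using column 3: 95 + 103 + 91 + ? → (4,3) = 404 − 289 = 115.
Column 4: 123 + 83 + 127 + ? = 404, so (4,4) = 71.

71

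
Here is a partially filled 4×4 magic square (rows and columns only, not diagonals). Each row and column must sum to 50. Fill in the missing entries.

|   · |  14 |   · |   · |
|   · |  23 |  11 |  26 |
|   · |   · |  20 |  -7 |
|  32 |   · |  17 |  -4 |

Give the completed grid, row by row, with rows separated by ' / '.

-1 14 2 35 / -10 23 11 26 / 29 8 20 -7 / 32 5 17 -4

From row 2, 50 − (23 + 11 + 26) gives (2,1) = -10.
Row 4 needs 50; the known cells sum to 45, so (4,2) = 5.
Column 2: 14 + 23 + 5 + ? = 50, so (3,2) = 8.
Column 3 must total 50; the given cells sum to 48, so (1,3) = 2.
Column 4: 26 + (-7) + (-4) + ? = 50, so (1,4) = 35.
The remaining cell in row 1 is (1,1) = 50 − 51 = -1.
Row 3 needs 50; the known cells sum to 21, so (3,1) = 29.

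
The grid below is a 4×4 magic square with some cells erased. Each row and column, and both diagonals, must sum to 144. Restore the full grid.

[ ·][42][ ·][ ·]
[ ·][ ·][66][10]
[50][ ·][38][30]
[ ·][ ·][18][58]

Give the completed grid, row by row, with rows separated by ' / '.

Row 3 must total 144; the given cells sum to 118, so (3,2) = 26.
Using column 3: 66 + 38 + 18 + ? → (1,3) = 144 − 122 = 22.
The remaining cell in column 4 is (1,4) = 144 − 98 = 46.
From anti-diagonal, 144 − (46 + 66 + 26) gives (4,1) = 6.
The remaining cell in row 1 is (1,1) = 144 − 110 = 34.
From row 4, 144 − (6 + 18 + 58) gives (4,2) = 62.
Column 1 needs 144; the known cells sum to 90, so (2,1) = 54.
The remaining cell in column 2 is (2,2) = 144 − 130 = 14.

34 42 22 46 / 54 14 66 10 / 50 26 38 30 / 6 62 18 58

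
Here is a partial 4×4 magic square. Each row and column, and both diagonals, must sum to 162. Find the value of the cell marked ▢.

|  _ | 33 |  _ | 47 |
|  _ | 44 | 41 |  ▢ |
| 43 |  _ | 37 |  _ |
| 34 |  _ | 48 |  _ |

38

Using column 3: 41 + 37 + 48 + ? → (1,3) = 162 − 126 = 36.
Anti-diagonal needs 162; the known cells sum to 122, so (3,2) = 40.
Row 1 must total 162; the given cells sum to 116, so (1,1) = 46.
Row 3 must total 162; the given cells sum to 120, so (3,4) = 42.
Column 1 needs 162; the known cells sum to 123, so (2,1) = 39.
Column 2: 33 + 44 + 40 + ? = 162, so (4,2) = 45.
Main diagonal needs 162; the known cells sum to 127, so (4,4) = 35.
The remaining cell in row 2 is (2,4) = 162 − 124 = 38.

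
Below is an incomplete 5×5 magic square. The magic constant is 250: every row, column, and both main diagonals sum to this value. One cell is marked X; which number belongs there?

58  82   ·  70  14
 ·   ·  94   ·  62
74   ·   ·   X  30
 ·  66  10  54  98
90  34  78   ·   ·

86

The remaining cell in row 1 is (1,3) = 250 − 224 = 26.
Row 4 must total 250; the given cells sum to 228, so (4,1) = 22.
From column 1, 250 − (58 + 74 + 22 + 90) gives (2,1) = 6.
Column 3 must total 250; the given cells sum to 208, so (3,3) = 42.
From column 5, 250 − (14 + 62 + 30 + 98) gives (5,5) = 46.
Main diagonal needs 250; the known cells sum to 200, so (2,2) = 50.
The remaining cell in anti-diagonal is (2,4) = 250 − 212 = 38.
From row 5, 250 − (90 + 34 + 78 + 46) gives (5,4) = 2.
From column 2, 250 − (82 + 50 + 66 + 34) gives (3,2) = 18.
Column 4 needs 250; the known cells sum to 164, so (3,4) = 86.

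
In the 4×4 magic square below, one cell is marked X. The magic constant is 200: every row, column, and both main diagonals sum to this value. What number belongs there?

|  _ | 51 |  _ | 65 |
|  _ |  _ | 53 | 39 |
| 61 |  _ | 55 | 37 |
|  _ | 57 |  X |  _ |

Row 3 must total 200; the given cells sum to 153, so (3,2) = 47.
Column 2: 51 + 47 + 57 + ? = 200, so (2,2) = 45.
From column 4, 200 − (65 + 39 + 37) gives (4,4) = 59.
From main diagonal, 200 − (45 + 55 + 59) gives (1,1) = 41.
Anti-diagonal needs 200; the known cells sum to 165, so (4,1) = 35.
Row 1 must total 200; the given cells sum to 157, so (1,3) = 43.
Using row 2: 45 + 53 + 39 + ? → (2,1) = 200 − 137 = 63.
From row 4, 200 − (35 + 57 + 59) gives (4,3) = 49.

49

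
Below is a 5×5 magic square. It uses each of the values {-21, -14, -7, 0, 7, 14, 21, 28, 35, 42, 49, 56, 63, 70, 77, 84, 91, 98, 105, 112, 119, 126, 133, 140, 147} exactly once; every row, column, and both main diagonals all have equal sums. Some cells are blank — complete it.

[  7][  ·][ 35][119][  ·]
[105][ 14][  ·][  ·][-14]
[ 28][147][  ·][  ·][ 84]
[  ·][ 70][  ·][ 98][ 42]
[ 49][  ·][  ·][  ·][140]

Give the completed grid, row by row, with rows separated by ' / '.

The 25 entries sum to 1575, so each line sums to 1575/5 = 315.
From column 1, 315 − (7 + 105 + 28 + 49) gives (4,1) = 126.
The remaining cell in column 5 is (1,5) = 315 − 252 = 63.
From main diagonal, 315 − (7 + 14 + 98 + 140) gives (3,3) = 56.
From anti-diagonal, 315 − (63 + 56 + 70 + 49) gives (2,4) = 77.
Row 1: 7 + 35 + 119 + 63 + ? = 315, so (1,2) = 91.
Row 2 needs 315; the known cells sum to 182, so (2,3) = 133.
Row 3 must total 315; the given cells sum to 315, so (3,4) = 0.
From row 4, 315 − (126 + 70 + 98 + 42) gives (4,3) = -21.
Column 2: 91 + 14 + 147 + 70 + ? = 315, so (5,2) = -7.
Using column 3: 35 + 133 + 56 + (-21) + ? → (5,3) = 315 − 203 = 112.
Column 4: 119 + 77 + 0 + 98 + ? = 315, so (5,4) = 21.

7 91 35 119 63 / 105 14 133 77 -14 / 28 147 56 0 84 / 126 70 -21 98 42 / 49 -7 112 21 140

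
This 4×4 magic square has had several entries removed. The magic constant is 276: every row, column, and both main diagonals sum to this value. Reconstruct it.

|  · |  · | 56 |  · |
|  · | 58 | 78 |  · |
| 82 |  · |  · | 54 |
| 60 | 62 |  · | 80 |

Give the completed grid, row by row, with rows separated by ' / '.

70 84 56 66 / 64 58 78 76 / 82 72 68 54 / 60 62 74 80

Row 4: 60 + 62 + 80 + ? = 276, so (4,3) = 74.
Column 3 needs 276; the known cells sum to 208, so (3,3) = 68.
Main diagonal: 58 + 68 + 80 + ? = 276, so (1,1) = 70.
Row 3: 82 + 68 + 54 + ? = 276, so (3,2) = 72.
Column 1 needs 276; the known cells sum to 212, so (2,1) = 64.
The remaining cell in column 2 is (1,2) = 276 − 192 = 84.
The remaining cell in anti-diagonal is (1,4) = 276 − 210 = 66.
Row 2 needs 276; the known cells sum to 200, so (2,4) = 76.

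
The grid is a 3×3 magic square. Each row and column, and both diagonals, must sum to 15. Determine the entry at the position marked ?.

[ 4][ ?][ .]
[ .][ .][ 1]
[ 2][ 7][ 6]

Column 1: 4 + 2 + ? = 15, so (2,1) = 9.
Column 3 needs 15; the known cells sum to 7, so (1,3) = 8.
The remaining cell in main diagonal is (2,2) = 15 − 10 = 5.
Row 1 must total 15; the given cells sum to 12, so (1,2) = 3.

3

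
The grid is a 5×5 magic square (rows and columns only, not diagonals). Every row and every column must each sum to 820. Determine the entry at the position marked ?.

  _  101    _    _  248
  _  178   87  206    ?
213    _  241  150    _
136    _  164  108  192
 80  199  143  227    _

From row 4, 820 − (136 + 164 + 108 + 192) gives (4,2) = 220.
Row 5 must total 820; the given cells sum to 649, so (5,5) = 171.
From column 2, 820 − (101 + 178 + 220 + 199) gives (3,2) = 122.
Column 3 must total 820; the given cells sum to 635, so (1,3) = 185.
Column 4 must total 820; the given cells sum to 691, so (1,4) = 129.
From row 1, 820 − (101 + 185 + 129 + 248) gives (1,1) = 157.
Using row 3: 213 + 122 + 241 + 150 + ? → (3,5) = 820 − 726 = 94.
Using column 1: 157 + 213 + 136 + 80 + ? → (2,1) = 820 − 586 = 234.
Column 5 must total 820; the given cells sum to 705, so (2,5) = 115.

115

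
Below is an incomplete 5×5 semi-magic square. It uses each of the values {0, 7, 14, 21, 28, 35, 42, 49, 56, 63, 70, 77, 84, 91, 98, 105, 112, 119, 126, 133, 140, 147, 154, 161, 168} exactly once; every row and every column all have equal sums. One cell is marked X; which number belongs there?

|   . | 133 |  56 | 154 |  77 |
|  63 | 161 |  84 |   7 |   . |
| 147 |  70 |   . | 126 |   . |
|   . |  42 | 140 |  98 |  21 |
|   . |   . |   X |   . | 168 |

The 25 entries sum to 2100, so each line sums to 2100/5 = 420.
From row 1, 420 − (133 + 56 + 154 + 77) gives (1,1) = 0.
From row 2, 420 − (63 + 161 + 84 + 7) gives (2,5) = 105.
Row 4 must total 420; the given cells sum to 301, so (4,1) = 119.
The remaining cell in column 1 is (5,1) = 420 − 329 = 91.
From column 2, 420 − (133 + 161 + 70 + 42) gives (5,2) = 14.
From column 4, 420 − (154 + 7 + 126 + 98) gives (5,4) = 35.
Using column 5: 77 + 105 + 21 + 168 + ? → (3,5) = 420 − 371 = 49.
Row 3 must total 420; the given cells sum to 392, so (3,3) = 28.
The remaining cell in row 5 is (5,3) = 420 − 308 = 112.

112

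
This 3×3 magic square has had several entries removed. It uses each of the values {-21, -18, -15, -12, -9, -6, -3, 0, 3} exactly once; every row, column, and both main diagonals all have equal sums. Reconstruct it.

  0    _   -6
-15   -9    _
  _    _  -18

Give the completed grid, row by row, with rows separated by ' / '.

The 9 entries sum to -81, so each line sums to -81/3 = -27.
Row 1: 0 + (-6) + ? = -27, so (1,2) = -21.
Using row 2: -15 + (-9) + ? → (2,3) = -27 − (-24) = -3.
Column 1: 0 + (-15) + ? = -27, so (3,1) = -12.
From column 2, -27 − (-21 + (-9)) gives (3,2) = 3.

0 -21 -6 / -15 -9 -3 / -12 3 -18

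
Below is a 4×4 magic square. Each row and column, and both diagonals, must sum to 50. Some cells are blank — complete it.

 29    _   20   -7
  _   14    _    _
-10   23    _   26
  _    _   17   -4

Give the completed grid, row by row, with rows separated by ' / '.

The remaining cell in row 1 is (1,2) = 50 − 42 = 8.
From row 3, 50 − (-10 + 23 + 26) gives (3,3) = 11.
Using column 2: 8 + 14 + 23 + ? → (4,2) = 50 − 45 = 5.
Column 3: 20 + 11 + 17 + ? = 50, so (2,3) = 2.
Column 4: -7 + 26 + (-4) + ? = 50, so (2,4) = 35.
Anti-diagonal must total 50; the given cells sum to 18, so (4,1) = 32.
Using row 2: 14 + 2 + 35 + ? → (2,1) = 50 − 51 = -1.

29 8 20 -7 / -1 14 2 35 / -10 23 11 26 / 32 5 17 -4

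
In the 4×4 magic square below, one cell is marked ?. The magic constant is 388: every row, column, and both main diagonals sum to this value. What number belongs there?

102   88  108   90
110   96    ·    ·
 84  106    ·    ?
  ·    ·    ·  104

Column 1: 102 + 110 + 84 + ? = 388, so (4,1) = 92.
Column 2 needs 388; the known cells sum to 290, so (4,2) = 98.
Main diagonal must total 388; the given cells sum to 302, so (3,3) = 86.
Anti-diagonal needs 388; the known cells sum to 288, so (2,3) = 100.
Row 2 needs 388; the known cells sum to 306, so (2,4) = 82.
The remaining cell in row 3 is (3,4) = 388 − 276 = 112.

112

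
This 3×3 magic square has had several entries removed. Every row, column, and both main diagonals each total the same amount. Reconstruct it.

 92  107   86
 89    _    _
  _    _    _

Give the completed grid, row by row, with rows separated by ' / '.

92 107 86 / 89 95 101 / 104 83 98

Row 1 is already complete: 92 + 107 + 86 = 285, so that is the magic constant.
The remaining cell in column 1 is (3,1) = 285 − 181 = 104.
The remaining cell in anti-diagonal is (2,2) = 285 − 190 = 95.
Row 2: 89 + 95 + ? = 285, so (2,3) = 101.
The remaining cell in column 2 is (3,2) = 285 − 202 = 83.
Column 3 must total 285; the given cells sum to 187, so (3,3) = 98.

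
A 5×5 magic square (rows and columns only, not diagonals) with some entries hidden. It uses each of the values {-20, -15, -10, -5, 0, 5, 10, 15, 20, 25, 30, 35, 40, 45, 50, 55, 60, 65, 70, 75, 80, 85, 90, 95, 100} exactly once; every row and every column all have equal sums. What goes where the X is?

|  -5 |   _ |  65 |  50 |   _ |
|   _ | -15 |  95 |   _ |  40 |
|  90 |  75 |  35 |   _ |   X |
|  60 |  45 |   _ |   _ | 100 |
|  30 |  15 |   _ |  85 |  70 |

The 25 entries sum to 1000, so each line sums to 1000/5 = 200.
Row 5: 30 + 15 + 85 + 70 + ? = 200, so (5,3) = 0.
Column 1 needs 200; the known cells sum to 175, so (2,1) = 25.
From column 2, 200 − (-15 + 75 + 45 + 15) gives (1,2) = 80.
The remaining cell in column 3 is (4,3) = 200 − 195 = 5.
Row 1 needs 200; the known cells sum to 190, so (1,5) = 10.
From row 2, 200 − (25 + (-15) + 95 + 40) gives (2,4) = 55.
The remaining cell in row 4 is (4,4) = 200 − 210 = -10.
From column 4, 200 − (50 + 55 + (-10) + 85) gives (3,4) = 20.
From column 5, 200 − (10 + 40 + 100 + 70) gives (3,5) = -20.

-20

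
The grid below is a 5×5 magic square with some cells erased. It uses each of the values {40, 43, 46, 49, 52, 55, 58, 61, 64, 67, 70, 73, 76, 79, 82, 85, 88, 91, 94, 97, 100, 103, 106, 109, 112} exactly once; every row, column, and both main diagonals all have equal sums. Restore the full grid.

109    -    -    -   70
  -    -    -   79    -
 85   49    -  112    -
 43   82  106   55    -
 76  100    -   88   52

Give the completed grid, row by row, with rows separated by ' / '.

109 58 97 46 70 / 67 91 40 79 103 / 85 49 73 112 61 / 43 82 106 55 94 / 76 100 64 88 52

The 25 entries sum to 1900, so each line sums to 1900/5 = 380.
Row 4 needs 380; the known cells sum to 286, so (4,5) = 94.
Row 5: 76 + 100 + 88 + 52 + ? = 380, so (5,3) = 64.
The remaining cell in column 1 is (2,1) = 380 − 313 = 67.
Column 4 needs 380; the known cells sum to 334, so (1,4) = 46.
The remaining cell in anti-diagonal is (3,3) = 380 − 307 = 73.
Using row 3: 85 + 49 + 73 + 112 + ? → (3,5) = 380 − 319 = 61.
Column 5 needs 380; the known cells sum to 277, so (2,5) = 103.
The remaining cell in main diagonal is (2,2) = 380 − 289 = 91.
Row 2: 67 + 91 + 79 + 103 + ? = 380, so (2,3) = 40.
Using column 2: 91 + 49 + 82 + 100 + ? → (1,2) = 380 − 322 = 58.
From column 3, 380 − (40 + 73 + 106 + 64) gives (1,3) = 97.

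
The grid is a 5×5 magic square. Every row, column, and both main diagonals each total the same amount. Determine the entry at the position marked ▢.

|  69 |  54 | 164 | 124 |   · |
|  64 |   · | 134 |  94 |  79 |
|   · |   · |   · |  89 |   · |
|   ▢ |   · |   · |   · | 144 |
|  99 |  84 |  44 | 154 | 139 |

Row 5 is complete and sums to 520; that is the magic constant.
Row 1 must total 520; the given cells sum to 411, so (1,5) = 109.
Row 2 needs 520; the known cells sum to 371, so (2,2) = 149.
Column 4 needs 520; the known cells sum to 461, so (4,4) = 59.
Column 5 must total 520; the given cells sum to 471, so (3,5) = 49.
The remaining cell in main diagonal is (3,3) = 520 − 416 = 104.
Using anti-diagonal: 109 + 94 + 104 + 99 + ? → (4,2) = 520 − 406 = 114.
The remaining cell in column 2 is (3,2) = 520 − 401 = 119.
Column 3 must total 520; the given cells sum to 446, so (4,3) = 74.
Row 3 needs 520; the known cells sum to 361, so (3,1) = 159.
From row 4, 520 − (114 + 74 + 59 + 144) gives (4,1) = 129.

129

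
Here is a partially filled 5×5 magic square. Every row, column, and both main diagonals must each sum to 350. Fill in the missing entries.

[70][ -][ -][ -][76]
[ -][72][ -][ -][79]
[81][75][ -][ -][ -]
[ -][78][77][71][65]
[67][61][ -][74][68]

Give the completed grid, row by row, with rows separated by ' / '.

The remaining cell in row 4 is (4,1) = 350 − 291 = 59.
From row 5, 350 − (67 + 61 + 74 + 68) gives (5,3) = 80.
Using column 1: 70 + 81 + 59 + 67 + ? → (2,1) = 350 − 277 = 73.
From column 2, 350 − (72 + 75 + 78 + 61) gives (1,2) = 64.
Using column 5: 76 + 79 + 65 + 68 + ? → (3,5) = 350 − 288 = 62.
From main diagonal, 350 − (70 + 72 + 71 + 68) gives (3,3) = 69.
The remaining cell in anti-diagonal is (2,4) = 350 − 290 = 60.
From row 2, 350 − (73 + 72 + 60 + 79) gives (2,3) = 66.
The remaining cell in row 3 is (3,4) = 350 − 287 = 63.
From column 3, 350 − (66 + 69 + 77 + 80) gives (1,3) = 58.
From column 4, 350 − (60 + 63 + 71 + 74) gives (1,4) = 82.

70 64 58 82 76 / 73 72 66 60 79 / 81 75 69 63 62 / 59 78 77 71 65 / 67 61 80 74 68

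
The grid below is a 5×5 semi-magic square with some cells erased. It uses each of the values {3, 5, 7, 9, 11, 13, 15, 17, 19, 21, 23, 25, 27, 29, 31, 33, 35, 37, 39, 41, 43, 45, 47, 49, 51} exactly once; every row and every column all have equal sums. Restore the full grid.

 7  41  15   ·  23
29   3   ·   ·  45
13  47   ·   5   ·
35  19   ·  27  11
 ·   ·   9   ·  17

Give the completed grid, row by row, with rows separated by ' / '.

7 41 15 49 23 / 29 3 37 21 45 / 13 47 31 5 39 / 35 19 43 27 11 / 51 25 9 33 17

The 25 entries sum to 675, so each line sums to 675/5 = 135.
Using row 1: 7 + 41 + 15 + 23 + ? → (1,4) = 135 − 86 = 49.
Row 4: 35 + 19 + 27 + 11 + ? = 135, so (4,3) = 43.
From column 1, 135 − (7 + 29 + 13 + 35) gives (5,1) = 51.
Column 2 must total 135; the given cells sum to 110, so (5,2) = 25.
Column 5 must total 135; the given cells sum to 96, so (3,5) = 39.
Row 3 must total 135; the given cells sum to 104, so (3,3) = 31.
Row 5: 51 + 25 + 9 + 17 + ? = 135, so (5,4) = 33.
Column 3: 15 + 31 + 43 + 9 + ? = 135, so (2,3) = 37.
Using column 4: 49 + 5 + 27 + 33 + ? → (2,4) = 135 − 114 = 21.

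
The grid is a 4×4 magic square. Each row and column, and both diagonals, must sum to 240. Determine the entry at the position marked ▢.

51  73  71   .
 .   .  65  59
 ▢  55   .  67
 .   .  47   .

Row 1: 51 + 73 + 71 + ? = 240, so (1,4) = 45.
Column 3 must total 240; the given cells sum to 183, so (3,3) = 57.
Column 4: 45 + 59 + 67 + ? = 240, so (4,4) = 69.
The remaining cell in main diagonal is (2,2) = 240 − 177 = 63.
The remaining cell in anti-diagonal is (4,1) = 240 − 165 = 75.
Using row 2: 63 + 65 + 59 + ? → (2,1) = 240 − 187 = 53.
From row 3, 240 − (55 + 57 + 67) gives (3,1) = 61.

61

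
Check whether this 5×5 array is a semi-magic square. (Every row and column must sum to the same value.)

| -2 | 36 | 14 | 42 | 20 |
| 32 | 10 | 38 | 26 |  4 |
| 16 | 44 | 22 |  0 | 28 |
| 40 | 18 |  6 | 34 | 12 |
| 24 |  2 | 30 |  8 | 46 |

Yes

Row 1: -2 + 36 + 14 + 42 + 20 = 110.
Row 2: 32 + 10 + 38 + 26 + 4 = 110.
Row 3: 16 + 44 + 22 + 0 + 28 = 110.
Row 4: 40 + 18 + 6 + 34 + 12 = 110.
Row 5: 24 + 2 + 30 + 8 + 46 = 110.
Column 1: -2 + 32 + 16 + 40 + 24 = 110.
Column 2: 36 + 10 + 44 + 18 + 2 = 110.
Column 3: 14 + 38 + 22 + 6 + 30 = 110.
Column 4: 42 + 26 + 0 + 34 + 8 = 110.
Column 5: 20 + 4 + 28 + 12 + 46 = 110.
All lines sum to 110.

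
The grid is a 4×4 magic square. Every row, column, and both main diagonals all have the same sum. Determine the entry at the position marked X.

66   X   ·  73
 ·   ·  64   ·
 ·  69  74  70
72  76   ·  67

Anti-diagonal is complete and sums to 278; that is the magic constant.
Row 3 must total 278; the given cells sum to 213, so (3,1) = 65.
The remaining cell in row 4 is (4,3) = 278 − 215 = 63.
Column 1: 66 + 65 + 72 + ? = 278, so (2,1) = 75.
From column 3, 278 − (64 + 74 + 63) gives (1,3) = 77.
Column 4 must total 278; the given cells sum to 210, so (2,4) = 68.
The remaining cell in main diagonal is (2,2) = 278 − 207 = 71.
The remaining cell in row 1 is (1,2) = 278 − 216 = 62.

62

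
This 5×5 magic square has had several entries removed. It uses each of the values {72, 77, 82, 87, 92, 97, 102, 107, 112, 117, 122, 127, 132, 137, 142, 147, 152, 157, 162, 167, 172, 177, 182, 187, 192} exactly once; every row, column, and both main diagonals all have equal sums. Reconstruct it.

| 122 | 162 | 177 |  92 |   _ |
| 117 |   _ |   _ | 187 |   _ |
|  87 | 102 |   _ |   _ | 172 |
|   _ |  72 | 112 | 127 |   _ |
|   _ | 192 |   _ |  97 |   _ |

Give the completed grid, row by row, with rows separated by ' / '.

The 25 entries sum to 3300, so each line sums to 3300/5 = 660.
From row 1, 660 − (122 + 162 + 177 + 92) gives (1,5) = 107.
From column 2, 660 − (162 + 102 + 72 + 192) gives (2,2) = 132.
Using column 4: 92 + 187 + 127 + 97 + ? → (3,4) = 660 − 503 = 157.
Row 3 must total 660; the given cells sum to 518, so (3,3) = 142.
Using main diagonal: 122 + 132 + 142 + 127 + ? → (5,5) = 660 − 523 = 137.
Anti-diagonal: 107 + 187 + 142 + 72 + ? = 660, so (5,1) = 152.
The remaining cell in row 5 is (5,3) = 660 − 578 = 82.
Using column 1: 122 + 117 + 87 + 152 + ? → (4,1) = 660 − 478 = 182.
Column 3 needs 660; the known cells sum to 513, so (2,3) = 147.
Row 2: 117 + 132 + 147 + 187 + ? = 660, so (2,5) = 77.
Row 4 must total 660; the given cells sum to 493, so (4,5) = 167.

122 162 177 92 107 / 117 132 147 187 77 / 87 102 142 157 172 / 182 72 112 127 167 / 152 192 82 97 137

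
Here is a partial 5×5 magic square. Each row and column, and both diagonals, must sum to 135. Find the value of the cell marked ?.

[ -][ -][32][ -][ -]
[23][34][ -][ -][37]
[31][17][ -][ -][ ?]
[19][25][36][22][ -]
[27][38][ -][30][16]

20

The remaining cell in row 4 is (4,5) = 135 − 102 = 33.
The remaining cell in row 5 is (5,3) = 135 − 111 = 24.
From column 1, 135 − (23 + 31 + 19 + 27) gives (1,1) = 35.
Using column 2: 34 + 17 + 25 + 38 + ? → (1,2) = 135 − 114 = 21.
The remaining cell in main diagonal is (3,3) = 135 − 107 = 28.
From column 3, 135 − (32 + 28 + 36 + 24) gives (2,3) = 15.
Row 2 needs 135; the known cells sum to 109, so (2,4) = 26.
Anti-diagonal: 26 + 28 + 25 + 27 + ? = 135, so (1,5) = 29.
Row 1: 35 + 21 + 32 + 29 + ? = 135, so (1,4) = 18.
The remaining cell in column 4 is (3,4) = 135 − 96 = 39.
Column 5 must total 135; the given cells sum to 115, so (3,5) = 20.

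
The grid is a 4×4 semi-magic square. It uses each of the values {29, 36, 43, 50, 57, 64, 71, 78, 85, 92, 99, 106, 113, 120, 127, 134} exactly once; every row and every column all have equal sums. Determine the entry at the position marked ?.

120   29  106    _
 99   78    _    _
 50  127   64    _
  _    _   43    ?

134

The 16 entries sum to 1304, so each line sums to 1304/4 = 326.
From row 1, 326 − (120 + 29 + 106) gives (1,4) = 71.
The remaining cell in row 3 is (3,4) = 326 − 241 = 85.
Using column 1: 120 + 99 + 50 + ? → (4,1) = 326 − 269 = 57.
From column 2, 326 − (29 + 78 + 127) gives (4,2) = 92.
The remaining cell in column 3 is (2,3) = 326 − 213 = 113.
The remaining cell in row 2 is (2,4) = 326 − 290 = 36.
From row 4, 326 − (57 + 92 + 43) gives (4,4) = 134.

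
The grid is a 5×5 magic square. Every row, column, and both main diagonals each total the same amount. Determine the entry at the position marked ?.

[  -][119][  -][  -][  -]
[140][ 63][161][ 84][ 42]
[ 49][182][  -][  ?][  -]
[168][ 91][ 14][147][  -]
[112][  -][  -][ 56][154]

Row 2 is complete and sums to 490; that is the magic constant.
From row 4, 490 − (168 + 91 + 14 + 147) gives (4,5) = 70.
Column 1: 140 + 49 + 168 + 112 + ? = 490, so (1,1) = 21.
The remaining cell in column 2 is (5,2) = 490 − 455 = 35.
Main diagonal needs 490; the known cells sum to 385, so (3,3) = 105.
Anti-diagonal must total 490; the given cells sum to 392, so (1,5) = 98.
Row 5 must total 490; the given cells sum to 357, so (5,3) = 133.
Column 3: 161 + 105 + 14 + 133 + ? = 490, so (1,3) = 77.
Column 5 must total 490; the given cells sum to 364, so (3,5) = 126.
Using row 1: 21 + 119 + 77 + 98 + ? → (1,4) = 490 − 315 = 175.
Row 3: 49 + 182 + 105 + 126 + ? = 490, so (3,4) = 28.

28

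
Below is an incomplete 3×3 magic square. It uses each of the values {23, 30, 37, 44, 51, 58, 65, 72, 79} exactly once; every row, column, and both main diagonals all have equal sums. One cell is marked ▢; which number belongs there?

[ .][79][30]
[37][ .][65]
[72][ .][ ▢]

The 9 entries sum to 459, so each line sums to 459/3 = 153.
Row 1 needs 153; the known cells sum to 109, so (1,1) = 44.
Row 2: 37 + 65 + ? = 153, so (2,2) = 51.
Column 2 needs 153; the known cells sum to 130, so (3,2) = 23.
Column 3 must total 153; the given cells sum to 95, so (3,3) = 58.

58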